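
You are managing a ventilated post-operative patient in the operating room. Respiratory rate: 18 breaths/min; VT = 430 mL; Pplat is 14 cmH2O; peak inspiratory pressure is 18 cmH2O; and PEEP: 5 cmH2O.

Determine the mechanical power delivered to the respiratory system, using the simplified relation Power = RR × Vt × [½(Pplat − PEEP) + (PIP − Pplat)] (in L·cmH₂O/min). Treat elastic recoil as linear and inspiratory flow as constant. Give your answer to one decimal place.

65.8

Per-breath work = Vt × [½(Pplat−PEEP) + (PIP−Pplat)] = 0.430 × [0.5×9.0 + 4.0] = 0.430 × 8.5 = 3.655 L·cmH2O.
Power = 18 × 3.655 = 65.79 L·cmH2O/min.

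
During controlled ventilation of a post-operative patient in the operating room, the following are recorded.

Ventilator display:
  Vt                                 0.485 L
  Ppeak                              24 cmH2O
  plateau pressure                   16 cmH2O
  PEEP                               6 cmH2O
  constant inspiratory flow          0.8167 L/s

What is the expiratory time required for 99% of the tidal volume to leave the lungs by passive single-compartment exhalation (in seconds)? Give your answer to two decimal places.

2.19

R = (PIP − Pplat)/V̇ = (24 − 16) / 0.8167 = 8.0/0.8167 = 9.796 cmH2O·s/L.
C = Vt/(Pplat − PEEP) = 485.0 / (16 − 6) = 485.0/10.0 = 48.5 mL/cmH2O.
τ = R × C = 9.796 × 0.0485 L/cmH2O = 0.4751 s.
t = −τ·ln(1 − 0.99) = −0.4751·ln(0.01) = 2.188 s.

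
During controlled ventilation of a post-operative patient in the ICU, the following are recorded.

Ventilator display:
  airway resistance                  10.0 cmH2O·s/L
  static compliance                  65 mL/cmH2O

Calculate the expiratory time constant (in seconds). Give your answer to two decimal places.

τ = R × C = 10.0 × 65 mL/cmH2O = 10.0 × 0.065 L/cmH2O = 0.65 s.

0.65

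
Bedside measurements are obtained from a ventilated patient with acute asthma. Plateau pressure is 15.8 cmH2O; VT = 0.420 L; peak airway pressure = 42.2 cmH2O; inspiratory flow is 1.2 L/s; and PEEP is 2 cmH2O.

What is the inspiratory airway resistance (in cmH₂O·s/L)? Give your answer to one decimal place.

22.0

Raw = (PIP − Pplat) / flow = (42.2 − 15.8) / 1.2 = 26.4 / 1.2 = 22.0 cmH2O·s/L.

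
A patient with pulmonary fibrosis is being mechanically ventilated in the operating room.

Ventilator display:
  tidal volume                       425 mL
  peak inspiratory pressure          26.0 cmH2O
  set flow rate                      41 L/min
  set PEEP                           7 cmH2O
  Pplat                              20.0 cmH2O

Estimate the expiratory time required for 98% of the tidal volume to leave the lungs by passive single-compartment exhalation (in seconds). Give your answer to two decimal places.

Flow: 41 L/min ÷ 60 = 0.6833 L/s.
R = (PIP − Pplat)/V̇ = (26.0 − 20.0) / 0.6833 = 6.0/0.6833 = 8.781 cmH2O·s/L.
C = Vt/(Pplat − PEEP) = 425.0 / (20.0 − 7) = 425.0/13.0 = 32.692 mL/cmH2O.
τ = R × C = 8.781 × 0.03269 L/cmH2O = 0.2871 s.
t = −τ·ln(1 − 0.98) = −0.2871·ln(0.02) = 1.123 s.

1.12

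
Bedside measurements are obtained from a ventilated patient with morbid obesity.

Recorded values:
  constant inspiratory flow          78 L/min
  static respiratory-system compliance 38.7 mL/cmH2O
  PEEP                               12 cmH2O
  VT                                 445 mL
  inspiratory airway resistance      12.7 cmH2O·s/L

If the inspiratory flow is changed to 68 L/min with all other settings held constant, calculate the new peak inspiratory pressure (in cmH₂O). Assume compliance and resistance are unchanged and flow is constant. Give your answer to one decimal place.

Flow: 78 L/min ÷ 60 = 1.3 L/s.
New flow: 68 L/min ÷ 60 = 1.1333 L/s.
PIP = Vt/C + R·V̇ + PEEP (constant-flow equation of motion).
Only the resistive term changes: ΔPIP = R × ΔV̇ = 12.7 × (1.1333 − 1.3) = 12.7 × -0.1667 = -2.117 cmH2O.
Original PIP = 445/38.7 + 12.7×1.3 + 12 = 40.009 cmH2O; new PIP = 40.009 + (-2.117) = 37.892 cmH2O.

37.9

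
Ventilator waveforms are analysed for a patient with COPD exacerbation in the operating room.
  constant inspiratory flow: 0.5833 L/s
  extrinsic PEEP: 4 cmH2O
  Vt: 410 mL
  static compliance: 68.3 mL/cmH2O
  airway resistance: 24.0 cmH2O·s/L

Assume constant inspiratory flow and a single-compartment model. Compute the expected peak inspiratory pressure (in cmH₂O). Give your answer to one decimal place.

24.0

Equation of motion (constant flow): PIP = Vt/C + R·V̇ + PEEP.
PIP = 410/68.3 + 24.0×0.5833 + 4 = 6.003 + 13.999 + 4 = 24.002 cmH2O.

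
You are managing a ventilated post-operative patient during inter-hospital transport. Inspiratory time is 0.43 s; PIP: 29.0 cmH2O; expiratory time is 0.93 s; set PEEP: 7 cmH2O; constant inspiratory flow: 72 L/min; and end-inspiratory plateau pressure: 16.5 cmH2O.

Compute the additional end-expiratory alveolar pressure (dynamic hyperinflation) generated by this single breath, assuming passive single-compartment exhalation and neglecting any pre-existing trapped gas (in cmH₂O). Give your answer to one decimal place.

Flow: 72 L/min ÷ 60 = 1.2 L/s.
Vt = flow × Ti = 1.2 L/s × 0.43 s × 1000 mL/L = 516.0 mL.
R = (PIP − Pplat)/V̇ = (29.0 − 16.5) / 1.2 = 12.5/1.2 = 10.417 cmH2O·s/L.
C = Vt/(Pplat − PEEP) = 516.0 / (16.5 − 7) = 516.0/9.5 = 54.316 mL/cmH2O.
τ = R × C = 10.417 × 0.05432 L/cmH2O = 0.5659 s.
Fraction remaining = e^(−Te/τ) = e^(−0.93/0.5659) = 0.1933; trapped volume = 516.0 × 0.1933 = 99.743 mL.
Additional alveolar pressure from trapping ≈ V_trapped / C = 99.743 / 54.316 = 1.836 cmH2O.

1.8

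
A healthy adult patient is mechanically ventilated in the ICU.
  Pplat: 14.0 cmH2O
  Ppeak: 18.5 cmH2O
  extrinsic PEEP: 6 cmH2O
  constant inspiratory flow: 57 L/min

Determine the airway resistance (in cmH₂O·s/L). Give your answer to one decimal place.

4.7

Flow: 57 L/min ÷ 60 = 0.95 L/s.
Raw = (PIP − Pplat) / flow = (18.5 − 14.0) / 0.95 = 4.5 / 0.95 = 4.737 cmH2O·s/L.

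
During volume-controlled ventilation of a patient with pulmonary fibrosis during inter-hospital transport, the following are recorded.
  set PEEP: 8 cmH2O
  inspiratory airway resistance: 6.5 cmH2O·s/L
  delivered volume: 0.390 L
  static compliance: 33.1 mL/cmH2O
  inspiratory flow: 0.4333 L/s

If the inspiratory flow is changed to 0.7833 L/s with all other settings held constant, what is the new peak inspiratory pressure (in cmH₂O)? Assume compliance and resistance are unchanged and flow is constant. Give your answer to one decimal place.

PIP = Vt/C + R·V̇ + PEEP (constant-flow equation of motion).
Only the resistive term changes: ΔPIP = R × ΔV̇ = 6.5 × (0.7833 − 0.4333) = 6.5 × 0.35 = 2.275 cmH2O.
Original PIP = 390/33.1 + 6.5×0.4333 + 8 = 22.599 cmH2O; new PIP = 22.599 + (2.275) = 24.874 cmH2O.

24.9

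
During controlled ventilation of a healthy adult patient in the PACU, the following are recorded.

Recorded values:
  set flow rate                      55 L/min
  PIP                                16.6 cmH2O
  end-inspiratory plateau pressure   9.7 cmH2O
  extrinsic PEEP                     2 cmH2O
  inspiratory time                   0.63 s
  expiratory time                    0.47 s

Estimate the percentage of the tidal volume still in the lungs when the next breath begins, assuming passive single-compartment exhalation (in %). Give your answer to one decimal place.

43.5

Flow: 55 L/min ÷ 60 = 0.9167 L/s.
Vt = flow × Ti = 0.9167 L/s × 0.63 s × 1000 mL/L = 577.52 mL.
R = (PIP − Pplat)/V̇ = (16.6 − 9.7) / 0.9167 = 6.9/0.9167 = 7.527 cmH2O·s/L.
C = Vt/(Pplat − PEEP) = 577.52 / (9.7 − 2) = 577.52/7.7 = 75.003 mL/cmH2O.
τ = R × C = 7.527 × 0.075 L/cmH2O = 0.5645 s.
Fraction remaining at end-expiration = e^(−Te/τ) = e^(−0.47/0.5645) = 0.4349 → 43.49%.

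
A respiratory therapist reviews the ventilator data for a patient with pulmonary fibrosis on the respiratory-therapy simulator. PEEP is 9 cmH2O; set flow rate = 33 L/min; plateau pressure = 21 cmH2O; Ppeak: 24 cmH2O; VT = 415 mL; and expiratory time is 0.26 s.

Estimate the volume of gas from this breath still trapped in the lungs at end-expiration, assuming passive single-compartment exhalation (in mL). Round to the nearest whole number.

105

Flow: 33 L/min ÷ 60 = 0.55 L/s.
R = (PIP − Pplat)/V̇ = (24 − 21) / 0.55 = 3.0/0.55 = 5.455 cmH2O·s/L.
C = Vt/(Pplat − PEEP) = 415.0 / (21 − 9) = 415.0/12.0 = 34.583 mL/cmH2O.
τ = R × C = 5.455 × 0.03458 L/cmH2O = 0.1886 s.
Fraction remaining = e^(−Te/τ) = e^(−0.26/0.1886) = 0.2519.
Trapped volume = 415.0 × 0.2519 = 104.54 mL.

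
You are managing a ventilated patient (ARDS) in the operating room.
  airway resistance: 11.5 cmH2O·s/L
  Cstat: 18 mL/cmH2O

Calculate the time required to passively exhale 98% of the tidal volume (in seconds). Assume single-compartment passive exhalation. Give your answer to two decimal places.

0.81

τ = R × C = 11.5 × 18 mL/cmH2O = 11.5 × 0.018 L/cmH2O = 0.207 s.
Exhaled fraction f = 1 − e^(−t/τ) → t = −τ·ln(1 − f) = −0.207·ln(0.02) = 0.8098 s.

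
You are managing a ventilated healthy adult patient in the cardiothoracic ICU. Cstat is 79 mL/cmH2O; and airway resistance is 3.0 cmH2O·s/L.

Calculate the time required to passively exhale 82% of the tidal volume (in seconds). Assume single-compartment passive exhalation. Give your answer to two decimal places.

τ = R × C = 3.0 × 79 mL/cmH2O = 3.0 × 0.079 L/cmH2O = 0.237 s.
Exhaled fraction f = 1 − e^(−t/τ) → t = −τ·ln(1 − f) = −0.237·ln(0.18) = 0.4064 s.

0.41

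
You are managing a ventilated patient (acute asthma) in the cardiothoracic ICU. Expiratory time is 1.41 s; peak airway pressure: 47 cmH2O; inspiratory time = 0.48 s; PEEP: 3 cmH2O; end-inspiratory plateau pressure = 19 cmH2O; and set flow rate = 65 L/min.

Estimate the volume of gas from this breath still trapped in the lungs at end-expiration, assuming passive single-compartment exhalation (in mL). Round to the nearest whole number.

97

Flow: 65 L/min ÷ 60 = 1.0833 L/s.
Vt = flow × Ti = 1.0833 L/s × 0.48 s × 1000 mL/L = 519.98 mL.
R = (PIP − Pplat)/V̇ = (47 − 19) / 1.0833 = 28.0/1.0833 = 25.847 cmH2O·s/L.
C = Vt/(Pplat − PEEP) = 519.98 / (19 − 3) = 519.98/16.0 = 32.499 mL/cmH2O.
τ = R × C = 25.847 × 0.0325 L/cmH2O = 0.84 s.
Fraction remaining = e^(−Te/τ) = e^(−1.41/0.84) = 0.1866.
Trapped volume = 519.98 × 0.1866 = 97.028 mL.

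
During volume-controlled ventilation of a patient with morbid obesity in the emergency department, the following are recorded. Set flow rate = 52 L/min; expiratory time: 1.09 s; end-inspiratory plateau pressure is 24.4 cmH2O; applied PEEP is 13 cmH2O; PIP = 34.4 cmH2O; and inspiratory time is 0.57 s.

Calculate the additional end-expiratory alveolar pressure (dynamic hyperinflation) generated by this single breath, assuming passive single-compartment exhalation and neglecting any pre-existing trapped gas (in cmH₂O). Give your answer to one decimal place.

Flow: 52 L/min ÷ 60 = 0.8667 L/s.
Vt = flow × Ti = 0.8667 L/s × 0.57 s × 1000 mL/L = 494.02 mL.
R = (PIP − Pplat)/V̇ = (34.4 − 24.4) / 0.8667 = 10.0/0.8667 = 11.538 cmH2O·s/L.
C = Vt/(Pplat − PEEP) = 494.02 / (24.4 − 13) = 494.02/11.4 = 43.335 mL/cmH2O.
τ = R × C = 11.538 × 0.04334 L/cmH2O = 0.5001 s.
Fraction remaining = e^(−Te/τ) = e^(−1.09/0.5001) = 0.1131; trapped volume = 494.02 × 0.1131 = 55.874 mL.
Additional alveolar pressure from trapping ≈ V_trapped / C = 55.874 / 43.335 = 1.289 cmH2O.

1.3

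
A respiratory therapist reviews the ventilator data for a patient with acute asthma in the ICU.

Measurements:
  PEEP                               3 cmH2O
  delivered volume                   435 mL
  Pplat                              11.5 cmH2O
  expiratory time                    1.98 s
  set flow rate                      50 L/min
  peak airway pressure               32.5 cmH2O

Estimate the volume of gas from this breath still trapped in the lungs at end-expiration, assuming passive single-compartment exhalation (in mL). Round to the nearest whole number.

94

Flow: 50 L/min ÷ 60 = 0.8333 L/s.
R = (PIP − Pplat)/V̇ = (32.5 − 11.5) / 0.8333 = 21.0/0.8333 = 25.201 cmH2O·s/L.
C = Vt/(Pplat − PEEP) = 435.0 / (11.5 − 3) = 435.0/8.5 = 51.176 mL/cmH2O.
τ = R × C = 25.201 × 0.05118 L/cmH2O = 1.29 s.
Fraction remaining = e^(−Te/τ) = e^(−1.98/1.29) = 0.2155.
Trapped volume = 435.0 × 0.2155 = 93.743 mL.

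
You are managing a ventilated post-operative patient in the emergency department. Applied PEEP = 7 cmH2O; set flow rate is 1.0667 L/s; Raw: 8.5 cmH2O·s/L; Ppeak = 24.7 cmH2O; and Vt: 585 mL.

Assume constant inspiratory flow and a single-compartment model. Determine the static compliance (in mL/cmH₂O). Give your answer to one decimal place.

Equation of motion (constant flow): PIP = Vt/C + R·V̇ + PEEP.
Vt/C = PIP − R·V̇ − PEEP = 24.7 − 8.5×1.0667 − 7 = 24.7 − 9.067 − 7 = 8.633 cmH2O.
C = Vt / 8.633 = 585 / 8.633 = 67.763 mL/cmH2O.

67.8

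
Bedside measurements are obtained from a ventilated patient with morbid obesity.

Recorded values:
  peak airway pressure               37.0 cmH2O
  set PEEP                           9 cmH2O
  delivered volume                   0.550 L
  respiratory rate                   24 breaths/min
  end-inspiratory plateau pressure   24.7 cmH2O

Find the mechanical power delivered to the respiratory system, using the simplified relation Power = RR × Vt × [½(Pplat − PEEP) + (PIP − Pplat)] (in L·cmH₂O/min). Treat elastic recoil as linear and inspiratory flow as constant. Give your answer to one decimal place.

266.0

Per-breath work = Vt × [½(Pplat−PEEP) + (PIP−Pplat)] = 0.550 × [0.5×15.7 + 12.3] = 0.550 × 20.15 = 11.083 L·cmH2O.
Power = 24 × 11.083 = 265.99 L·cmH2O/min.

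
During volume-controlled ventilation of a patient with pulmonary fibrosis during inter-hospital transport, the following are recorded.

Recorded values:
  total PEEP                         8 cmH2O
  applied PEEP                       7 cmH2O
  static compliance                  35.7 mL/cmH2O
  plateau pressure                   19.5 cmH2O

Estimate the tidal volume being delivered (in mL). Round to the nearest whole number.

End-expiratory occlusion gives total PEEP = 8 cmH2O (intrinsic PEEP = 8 − 7 = 1). Use total PEEP for the elastic gradient.
Vt = Cstat × (Pplat − PEEPtotal) = 35.7 × (19.5 − 8) = 35.7 × 11.5 = 410.55 mL.

411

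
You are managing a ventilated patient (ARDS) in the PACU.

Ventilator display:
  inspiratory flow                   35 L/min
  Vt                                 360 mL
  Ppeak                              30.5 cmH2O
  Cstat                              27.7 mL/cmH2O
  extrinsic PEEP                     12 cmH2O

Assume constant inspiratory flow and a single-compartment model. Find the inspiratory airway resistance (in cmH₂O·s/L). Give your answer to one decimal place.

9.4

Flow: 35 L/min ÷ 60 = 0.5833 L/s.
Equation of motion (constant flow): PIP = Vt/C + R·V̇ + PEEP.
R·V̇ = PIP − Vt/C − PEEP = 30.5 − 360/27.7 − 12 = 30.5 − 12.996 − 12 = 5.504 cmH2O.
R = 5.504 / 0.5833 = 9.436 cmH2O·s/L.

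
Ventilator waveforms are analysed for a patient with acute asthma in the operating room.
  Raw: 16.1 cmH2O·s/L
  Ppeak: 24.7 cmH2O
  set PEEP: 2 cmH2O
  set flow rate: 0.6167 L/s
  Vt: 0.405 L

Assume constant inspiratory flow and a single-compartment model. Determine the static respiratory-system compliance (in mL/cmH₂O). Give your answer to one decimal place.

31.7

Equation of motion (constant flow): PIP = Vt/C + R·V̇ + PEEP.
Vt/C = PIP − R·V̇ − PEEP = 24.7 − 16.1×0.6167 − 2 = 24.7 − 9.929 − 2 = 12.771 cmH2O.
C = Vt / 12.771 = 405 / 12.771 = 31.712 mL/cmH2O.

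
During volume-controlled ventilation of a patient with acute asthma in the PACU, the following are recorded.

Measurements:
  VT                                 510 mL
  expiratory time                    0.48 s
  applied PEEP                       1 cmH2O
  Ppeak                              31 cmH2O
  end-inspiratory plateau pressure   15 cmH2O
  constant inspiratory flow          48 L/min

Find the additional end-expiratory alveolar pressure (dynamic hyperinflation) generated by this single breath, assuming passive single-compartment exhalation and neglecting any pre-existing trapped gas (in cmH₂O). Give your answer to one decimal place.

Flow: 48 L/min ÷ 60 = 0.8 L/s.
R = (PIP − Pplat)/V̇ = (31 − 15) / 0.8 = 16.0/0.8 = 20.0 cmH2O·s/L.
C = Vt/(Pplat − PEEP) = 510.0 / (15 − 1) = 510.0/14.0 = 36.429 mL/cmH2O.
τ = R × C = 20.0 × 0.03643 L/cmH2O = 0.7286 s.
Fraction remaining = e^(−Te/τ) = e^(−0.48/0.7286) = 0.5175; trapped volume = 510.0 × 0.5175 = 263.93 mL.
Additional alveolar pressure from trapping ≈ V_trapped / C = 263.93 / 36.429 = 7.245 cmH2O.

7.2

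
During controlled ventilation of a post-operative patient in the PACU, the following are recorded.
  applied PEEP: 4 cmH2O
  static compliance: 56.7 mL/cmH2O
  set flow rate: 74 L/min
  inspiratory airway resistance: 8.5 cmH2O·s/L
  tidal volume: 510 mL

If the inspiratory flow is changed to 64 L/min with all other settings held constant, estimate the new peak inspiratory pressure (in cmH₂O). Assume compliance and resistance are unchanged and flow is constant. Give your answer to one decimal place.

22.1

Flow: 74 L/min ÷ 60 = 1.2333 L/s.
New flow: 64 L/min ÷ 60 = 1.0667 L/s.
PIP = Vt/C + R·V̇ + PEEP (constant-flow equation of motion).
Only the resistive term changes: ΔPIP = R × ΔV̇ = 8.5 × (1.0667 − 1.2333) = 8.5 × -0.1666 = -1.416 cmH2O.
Original PIP = 510/56.7 + 8.5×1.2333 + 4 = 23.478 cmH2O; new PIP = 23.478 + (-1.416) = 22.062 cmH2O.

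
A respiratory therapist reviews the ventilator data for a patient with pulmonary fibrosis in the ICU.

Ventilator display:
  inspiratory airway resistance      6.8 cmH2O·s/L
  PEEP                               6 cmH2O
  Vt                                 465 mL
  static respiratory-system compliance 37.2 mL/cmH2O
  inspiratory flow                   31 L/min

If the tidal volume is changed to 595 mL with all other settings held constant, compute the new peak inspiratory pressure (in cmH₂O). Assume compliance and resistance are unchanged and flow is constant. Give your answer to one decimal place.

Flow: 31 L/min ÷ 60 = 0.5167 L/s.
PIP = Vt/C + R·V̇ + PEEP (constant-flow equation of motion).
Only the elastic term changes: ΔPIP = ΔVt / C = (595 − 465) / 37.2 = 3.495 cmH2O.
Original PIP = 465/37.2 + 6.8×0.5167 + 6 = 22.014 cmH2O; new PIP = 22.014 + (3.495) = 25.509 cmH2O.

25.5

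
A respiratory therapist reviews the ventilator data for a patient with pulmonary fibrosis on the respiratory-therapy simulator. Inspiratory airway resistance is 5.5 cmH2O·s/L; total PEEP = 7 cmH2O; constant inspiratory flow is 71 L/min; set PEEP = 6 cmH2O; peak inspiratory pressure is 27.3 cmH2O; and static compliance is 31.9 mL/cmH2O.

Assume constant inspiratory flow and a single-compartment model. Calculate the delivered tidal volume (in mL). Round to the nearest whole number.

440

Flow: 71 L/min ÷ 60 = 1.1833 L/s.
Total PEEP = 7 cmH2O (set 6 + intrinsic 1); this is the baseline alveolar pressure.
Equation of motion (constant flow): PIP = Vt/C + R·V̇ + PEEP.
Vt/C = PIP − R·V̇ − PEEP = 27.3 − 6.508 − 7 = 13.792 cmH2O.
Vt = C × 13.792 = 31.9 × 13.792 = 439.96 mL.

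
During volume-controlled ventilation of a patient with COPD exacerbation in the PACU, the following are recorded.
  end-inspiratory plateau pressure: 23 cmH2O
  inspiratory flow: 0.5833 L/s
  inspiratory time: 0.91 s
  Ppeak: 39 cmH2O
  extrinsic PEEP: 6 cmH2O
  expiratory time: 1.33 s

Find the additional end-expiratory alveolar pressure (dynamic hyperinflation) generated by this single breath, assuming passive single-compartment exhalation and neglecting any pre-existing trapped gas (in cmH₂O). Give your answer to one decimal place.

3.6

Vt = flow × Ti = 0.5833 L/s × 0.91 s × 1000 mL/L = 530.8 mL.
R = (PIP − Pplat)/V̇ = (39 − 23) / 0.5833 = 16.0/0.5833 = 27.43 cmH2O·s/L.
C = Vt/(Pplat − PEEP) = 530.8 / (23 − 6) = 530.8/17.0 = 31.224 mL/cmH2O.
τ = R × C = 27.43 × 0.03122 L/cmH2O = 0.8564 s.
Fraction remaining = e^(−Te/τ) = e^(−1.33/0.8564) = 0.2116; trapped volume = 530.8 × 0.2116 = 112.32 mL.
Additional alveolar pressure from trapping ≈ V_trapped / C = 112.32 / 31.224 = 3.597 cmH2O.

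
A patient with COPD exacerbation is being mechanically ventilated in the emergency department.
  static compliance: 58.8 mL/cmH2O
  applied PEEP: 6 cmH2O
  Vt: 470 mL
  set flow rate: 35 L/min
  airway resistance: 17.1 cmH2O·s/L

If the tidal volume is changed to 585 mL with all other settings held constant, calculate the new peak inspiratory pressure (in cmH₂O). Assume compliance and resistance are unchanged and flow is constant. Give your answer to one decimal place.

Flow: 35 L/min ÷ 60 = 0.5833 L/s.
PIP = Vt/C + R·V̇ + PEEP (constant-flow equation of motion).
Only the elastic term changes: ΔPIP = ΔVt / C = (585 − 470) / 58.8 = 1.956 cmH2O.
Original PIP = 470/58.8 + 17.1×0.5833 + 6 = 23.968 cmH2O; new PIP = 23.968 + (1.956) = 25.924 cmH2O.

25.9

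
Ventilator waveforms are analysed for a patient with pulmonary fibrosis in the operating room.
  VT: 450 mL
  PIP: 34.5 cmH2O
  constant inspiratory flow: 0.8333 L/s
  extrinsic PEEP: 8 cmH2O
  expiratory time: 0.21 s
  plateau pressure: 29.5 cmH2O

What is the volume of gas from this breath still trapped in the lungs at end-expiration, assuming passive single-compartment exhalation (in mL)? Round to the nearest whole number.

85

R = (PIP − Pplat)/V̇ = (34.5 − 29.5) / 0.8333 = 5.0/0.8333 = 6.0 cmH2O·s/L.
C = Vt/(Pplat − PEEP) = 450.0 / (29.5 − 8) = 450.0/21.5 = 20.93 mL/cmH2O.
τ = R × C = 6.0 × 0.02093 L/cmH2O = 0.1256 s.
Fraction remaining = e^(−Te/τ) = e^(−0.21/0.1256) = 0.1879.
Trapped volume = 450.0 × 0.1879 = 84.555 mL.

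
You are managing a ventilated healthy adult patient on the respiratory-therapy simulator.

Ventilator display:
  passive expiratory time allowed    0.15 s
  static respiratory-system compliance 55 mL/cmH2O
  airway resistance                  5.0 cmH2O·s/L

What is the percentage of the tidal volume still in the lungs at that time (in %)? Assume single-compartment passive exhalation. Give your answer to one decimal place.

58.0

τ = R × C = 5.0 × 55 mL/cmH2O = 5.0 × 0.055 L/cmH2O = 0.275 s.
Passive exhalation: V(t)/V₀ = e^(−t/τ) = e^(−0.15/0.275) = 0.5796.
Fraction remaining = 0.5796 → 57.96%.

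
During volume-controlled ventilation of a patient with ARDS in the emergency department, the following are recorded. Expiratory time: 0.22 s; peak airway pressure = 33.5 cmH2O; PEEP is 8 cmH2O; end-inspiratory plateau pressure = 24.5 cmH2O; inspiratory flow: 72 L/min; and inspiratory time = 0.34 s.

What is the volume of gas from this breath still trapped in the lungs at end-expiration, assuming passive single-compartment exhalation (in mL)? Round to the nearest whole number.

125

Flow: 72 L/min ÷ 60 = 1.2 L/s.
Vt = flow × Ti = 1.2 L/s × 0.34 s × 1000 mL/L = 408.0 mL.
R = (PIP − Pplat)/V̇ = (33.5 − 24.5) / 1.2 = 9.0/1.2 = 7.5 cmH2O·s/L.
C = Vt/(Pplat − PEEP) = 408.0 / (24.5 − 8) = 408.0/16.5 = 24.727 mL/cmH2O.
τ = R × C = 7.5 × 0.02473 L/cmH2O = 0.1855 s.
Fraction remaining = e^(−Te/τ) = e^(−0.22/0.1855) = 0.3054.
Trapped volume = 408.0 × 0.3054 = 124.6 mL.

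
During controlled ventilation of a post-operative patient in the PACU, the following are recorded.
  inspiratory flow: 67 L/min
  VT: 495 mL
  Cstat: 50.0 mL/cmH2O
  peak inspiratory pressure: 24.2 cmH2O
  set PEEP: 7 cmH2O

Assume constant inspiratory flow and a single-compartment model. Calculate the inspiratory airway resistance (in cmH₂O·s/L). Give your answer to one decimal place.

6.5

Flow: 67 L/min ÷ 60 = 1.1167 L/s.
Equation of motion (constant flow): PIP = Vt/C + R·V̇ + PEEP.
R·V̇ = PIP − Vt/C − PEEP = 24.2 − 495/50.0 − 7 = 24.2 − 9.9 − 7 = 7.3 cmH2O.
R = 7.3 / 1.1167 = 6.537 cmH2O·s/L.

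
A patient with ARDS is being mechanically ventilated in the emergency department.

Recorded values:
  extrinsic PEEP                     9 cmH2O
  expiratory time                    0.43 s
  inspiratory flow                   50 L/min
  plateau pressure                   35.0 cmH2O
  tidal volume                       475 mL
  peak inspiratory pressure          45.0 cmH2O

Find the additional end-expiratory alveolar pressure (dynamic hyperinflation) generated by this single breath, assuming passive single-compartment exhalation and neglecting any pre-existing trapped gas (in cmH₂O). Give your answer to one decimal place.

3.7

Flow: 50 L/min ÷ 60 = 0.8333 L/s.
R = (PIP − Pplat)/V̇ = (45.0 − 35.0) / 0.8333 = 10.0/0.8333 = 12.0 cmH2O·s/L.
C = Vt/(Pplat − PEEP) = 475.0 / (35.0 − 9) = 475.0/26.0 = 18.269 mL/cmH2O.
τ = R × C = 12.0 × 0.01827 L/cmH2O = 0.2192 s.
Fraction remaining = e^(−Te/τ) = e^(−0.43/0.2192) = 0.1406; trapped volume = 475.0 × 0.1406 = 66.785 mL.
Additional alveolar pressure from trapping ≈ V_trapped / C = 66.785 / 18.269 = 3.656 cmH2O.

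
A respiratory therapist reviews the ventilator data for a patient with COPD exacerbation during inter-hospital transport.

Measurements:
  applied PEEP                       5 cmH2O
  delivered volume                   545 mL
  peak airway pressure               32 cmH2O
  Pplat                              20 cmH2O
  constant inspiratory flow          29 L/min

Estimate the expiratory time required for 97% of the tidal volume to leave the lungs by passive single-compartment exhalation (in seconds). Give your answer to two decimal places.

Flow: 29 L/min ÷ 60 = 0.4833 L/s.
R = (PIP − Pplat)/V̇ = (32 − 20) / 0.4833 = 12.0/0.4833 = 24.829 cmH2O·s/L.
C = Vt/(Pplat − PEEP) = 545.0 / (20 − 5) = 545.0/15.0 = 36.333 mL/cmH2O.
τ = R × C = 24.829 × 0.03633 L/cmH2O = 0.902 s.
t = −τ·ln(1 − 0.97) = −0.902·ln(0.03) = 3.163 s.

3.16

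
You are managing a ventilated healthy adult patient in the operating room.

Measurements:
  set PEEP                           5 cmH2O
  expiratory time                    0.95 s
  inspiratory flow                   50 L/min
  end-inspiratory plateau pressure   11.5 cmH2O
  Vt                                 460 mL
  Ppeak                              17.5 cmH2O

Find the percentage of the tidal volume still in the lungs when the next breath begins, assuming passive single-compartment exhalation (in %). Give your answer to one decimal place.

15.5

Flow: 50 L/min ÷ 60 = 0.8333 L/s.
R = (PIP − Pplat)/V̇ = (17.5 − 11.5) / 0.8333 = 6.0/0.8333 = 7.2 cmH2O·s/L.
C = Vt/(Pplat − PEEP) = 460.0 / (11.5 − 5) = 460.0/6.5 = 70.769 mL/cmH2O.
τ = R × C = 7.2 × 0.07077 L/cmH2O = 0.5095 s.
Fraction remaining at end-expiration = e^(−Te/τ) = e^(−0.95/0.5095) = 0.155 → 15.5%.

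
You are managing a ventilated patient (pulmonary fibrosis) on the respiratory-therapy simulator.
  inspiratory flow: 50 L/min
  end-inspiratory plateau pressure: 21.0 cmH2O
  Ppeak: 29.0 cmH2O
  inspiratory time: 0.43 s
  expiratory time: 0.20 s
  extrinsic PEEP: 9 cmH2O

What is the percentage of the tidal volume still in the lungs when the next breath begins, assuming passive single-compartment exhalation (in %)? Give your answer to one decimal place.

49.8

Flow: 50 L/min ÷ 60 = 0.8333 L/s.
Vt = flow × Ti = 0.8333 L/s × 0.43 s × 1000 mL/L = 358.32 mL.
R = (PIP − Pplat)/V̇ = (29.0 − 21.0) / 0.8333 = 8.0/0.8333 = 9.6 cmH2O·s/L.
C = Vt/(Pplat − PEEP) = 358.32 / (21.0 − 9) = 358.32/12.0 = 29.86 mL/cmH2O.
τ = R × C = 9.6 × 0.02986 L/cmH2O = 0.2867 s.
Fraction remaining at end-expiration = e^(−Te/τ) = e^(−0.20/0.2867) = 0.4978 → 49.78%.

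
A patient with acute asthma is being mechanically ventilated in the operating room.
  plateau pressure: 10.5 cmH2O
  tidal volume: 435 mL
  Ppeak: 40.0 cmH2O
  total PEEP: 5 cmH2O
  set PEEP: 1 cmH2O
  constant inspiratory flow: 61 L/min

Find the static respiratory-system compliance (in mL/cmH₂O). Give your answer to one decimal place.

End-expiratory occlusion gives total PEEP = 5 cmH2O (intrinsic PEEP = 5 − 1 = 4). Use total PEEP for the elastic gradient.
Cstat = Vt / (Pplat − PEEPtotal) = 435 / (10.5 − 5) = 435 / 5.5 = 79.091 mL/cmH2O.

79.1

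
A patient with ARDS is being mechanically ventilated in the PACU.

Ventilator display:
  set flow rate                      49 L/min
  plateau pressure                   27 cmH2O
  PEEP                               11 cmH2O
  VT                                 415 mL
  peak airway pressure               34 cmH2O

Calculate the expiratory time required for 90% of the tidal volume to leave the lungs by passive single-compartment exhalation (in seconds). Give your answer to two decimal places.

Flow: 49 L/min ÷ 60 = 0.8167 L/s.
R = (PIP − Pplat)/V̇ = (34 − 27) / 0.8167 = 7.0/0.8167 = 8.571 cmH2O·s/L.
C = Vt/(Pplat − PEEP) = 415.0 / (27 − 11) = 415.0/16.0 = 25.938 mL/cmH2O.
τ = R × C = 8.571 × 0.02594 L/cmH2O = 0.2223 s.
t = −τ·ln(1 − 0.90) = −0.2223·ln(0.1) = 0.5119 s.

0.51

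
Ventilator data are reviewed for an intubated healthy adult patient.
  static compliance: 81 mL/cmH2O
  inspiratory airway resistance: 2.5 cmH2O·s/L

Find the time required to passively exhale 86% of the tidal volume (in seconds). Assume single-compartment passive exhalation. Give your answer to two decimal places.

0.40

τ = R × C = 2.5 × 81 mL/cmH2O = 2.5 × 0.081 L/cmH2O = 0.2025 s.
Exhaled fraction f = 1 − e^(−t/τ) → t = −τ·ln(1 − f) = −0.2025·ln(0.14) = 0.3981 s.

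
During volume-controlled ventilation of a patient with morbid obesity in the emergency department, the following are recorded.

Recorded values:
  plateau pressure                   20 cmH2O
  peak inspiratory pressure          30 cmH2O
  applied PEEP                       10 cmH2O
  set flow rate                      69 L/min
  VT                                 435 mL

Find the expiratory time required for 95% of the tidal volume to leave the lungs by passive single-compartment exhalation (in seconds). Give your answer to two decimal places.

Flow: 69 L/min ÷ 60 = 1.15 L/s.
R = (PIP − Pplat)/V̇ = (30 − 20) / 1.15 = 10.0/1.15 = 8.696 cmH2O·s/L.
C = Vt/(Pplat − PEEP) = 435.0 / (20 − 10) = 435.0/10.0 = 43.5 mL/cmH2O.
τ = R × C = 8.696 × 0.0435 L/cmH2O = 0.3783 s.
t = −τ·ln(1 − 0.95) = −0.3783·ln(0.05) = 1.133 s.

1.13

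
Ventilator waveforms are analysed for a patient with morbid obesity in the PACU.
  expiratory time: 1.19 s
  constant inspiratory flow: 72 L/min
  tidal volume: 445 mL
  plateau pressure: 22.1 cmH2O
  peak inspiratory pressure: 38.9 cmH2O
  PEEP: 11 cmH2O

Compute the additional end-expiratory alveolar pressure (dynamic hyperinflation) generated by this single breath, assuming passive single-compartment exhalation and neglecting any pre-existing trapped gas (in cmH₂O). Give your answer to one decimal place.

Flow: 72 L/min ÷ 60 = 1.2 L/s.
R = (PIP − Pplat)/V̇ = (38.9 − 22.1) / 1.2 = 16.8/1.2 = 14.0 cmH2O·s/L.
C = Vt/(Pplat − PEEP) = 445.0 / (22.1 − 11) = 445.0/11.1 = 40.09 mL/cmH2O.
τ = R × C = 14.0 × 0.04009 L/cmH2O = 0.5613 s.
Fraction remaining = e^(−Te/τ) = e^(−1.19/0.5613) = 0.12; trapped volume = 445.0 × 0.12 = 53.4 mL.
Additional alveolar pressure from trapping ≈ V_trapped / C = 53.4 / 40.09 = 1.332 cmH2O.

1.3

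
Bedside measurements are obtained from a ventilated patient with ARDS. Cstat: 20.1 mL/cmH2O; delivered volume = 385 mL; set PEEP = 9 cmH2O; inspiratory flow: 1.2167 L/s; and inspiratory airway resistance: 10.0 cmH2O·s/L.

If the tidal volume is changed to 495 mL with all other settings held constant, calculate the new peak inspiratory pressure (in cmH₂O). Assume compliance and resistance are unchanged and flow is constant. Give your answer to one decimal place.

45.8

PIP = Vt/C + R·V̇ + PEEP (constant-flow equation of motion).
Only the elastic term changes: ΔPIP = ΔVt / C = (495 − 385) / 20.1 = 5.473 cmH2O.
Original PIP = 385/20.1 + 10.0×1.2167 + 9 = 40.321 cmH2O; new PIP = 40.321 + (5.473) = 45.794 cmH2O.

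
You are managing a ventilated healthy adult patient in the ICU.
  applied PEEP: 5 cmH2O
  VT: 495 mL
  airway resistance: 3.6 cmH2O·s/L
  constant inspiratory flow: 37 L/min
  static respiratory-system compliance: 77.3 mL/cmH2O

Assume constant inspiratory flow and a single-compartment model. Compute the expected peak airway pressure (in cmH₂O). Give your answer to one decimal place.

Flow: 37 L/min ÷ 60 = 0.6167 L/s.
Equation of motion (constant flow): PIP = Vt/C + R·V̇ + PEEP.
PIP = 495/77.3 + 3.6×0.6167 + 5 = 6.404 + 2.22 + 5 = 13.624 cmH2O.

13.6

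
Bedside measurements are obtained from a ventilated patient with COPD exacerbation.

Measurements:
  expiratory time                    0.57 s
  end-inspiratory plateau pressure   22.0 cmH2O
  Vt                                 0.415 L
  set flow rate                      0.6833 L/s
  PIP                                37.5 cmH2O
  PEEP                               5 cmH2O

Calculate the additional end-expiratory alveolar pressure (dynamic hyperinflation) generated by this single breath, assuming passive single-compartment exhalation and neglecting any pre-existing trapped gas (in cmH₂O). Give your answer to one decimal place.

6.1

R = (PIP − Pplat)/V̇ = (37.5 − 22.0) / 0.6833 = 15.5/0.6833 = 22.684 cmH2O·s/L.
C = Vt/(Pplat − PEEP) = 415.0 / (22.0 − 5) = 415.0/17.0 = 24.412 mL/cmH2O.
τ = R × C = 22.684 × 0.02441 L/cmH2O = 0.5537 s.
Fraction remaining = e^(−Te/τ) = e^(−0.57/0.5537) = 0.3572; trapped volume = 415.0 × 0.3572 = 148.24 mL.
Additional alveolar pressure from trapping ≈ V_trapped / C = 148.24 / 24.412 = 6.072 cmH2O.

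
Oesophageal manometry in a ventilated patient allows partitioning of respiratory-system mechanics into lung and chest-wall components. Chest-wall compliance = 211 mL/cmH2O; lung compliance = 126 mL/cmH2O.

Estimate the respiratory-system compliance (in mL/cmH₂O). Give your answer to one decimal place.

78.9

Lung and chest wall are elastances in series: 1/Crs = 1/CL + 1/Ccw.
1/Crs = 1/126 + 1/211 = 0.01268.
Crs = 78.864 mL/cmH2O.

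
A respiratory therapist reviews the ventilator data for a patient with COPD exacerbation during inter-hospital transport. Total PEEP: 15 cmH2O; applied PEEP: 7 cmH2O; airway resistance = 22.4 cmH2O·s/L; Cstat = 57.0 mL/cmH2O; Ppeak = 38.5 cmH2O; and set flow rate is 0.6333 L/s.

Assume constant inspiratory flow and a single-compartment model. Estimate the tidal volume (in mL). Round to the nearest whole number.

Total PEEP = 15 cmH2O (set 7 + intrinsic 8); this is the baseline alveolar pressure.
Equation of motion (constant flow): PIP = Vt/C + R·V̇ + PEEP.
Vt/C = PIP − R·V̇ − PEEP = 38.5 − 14.186 − 15 = 9.314 cmH2O.
Vt = C × 9.314 = 57.0 × 9.314 = 530.9 mL.

531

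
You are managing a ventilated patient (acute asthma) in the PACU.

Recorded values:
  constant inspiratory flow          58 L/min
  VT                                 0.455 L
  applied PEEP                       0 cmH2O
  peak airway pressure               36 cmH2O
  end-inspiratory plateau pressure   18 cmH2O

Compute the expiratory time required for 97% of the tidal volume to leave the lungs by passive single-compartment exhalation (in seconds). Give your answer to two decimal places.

Flow: 58 L/min ÷ 60 = 0.9667 L/s.
R = (PIP − Pplat)/V̇ = (36 − 18) / 0.9667 = 18.0/0.9667 = 18.62 cmH2O·s/L.
C = Vt/(Pplat − PEEP) = 455.0 / (18 − 0) = 455.0/18.0 = 25.278 mL/cmH2O.
τ = R × C = 18.62 × 0.02528 L/cmH2O = 0.4707 s.
t = −τ·ln(1 − 0.97) = −0.4707·ln(0.03) = 1.651 s.

1.65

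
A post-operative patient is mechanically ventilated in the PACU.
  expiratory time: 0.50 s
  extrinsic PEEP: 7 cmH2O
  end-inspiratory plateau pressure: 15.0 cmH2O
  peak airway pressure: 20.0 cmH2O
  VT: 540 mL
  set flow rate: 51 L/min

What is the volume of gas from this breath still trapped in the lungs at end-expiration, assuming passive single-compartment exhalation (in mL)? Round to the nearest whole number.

Flow: 51 L/min ÷ 60 = 0.85 L/s.
R = (PIP − Pplat)/V̇ = (20.0 − 15.0) / 0.85 = 5.0/0.85 = 5.882 cmH2O·s/L.
C = Vt/(Pplat − PEEP) = 540.0 / (15.0 − 7) = 540.0/8.0 = 67.5 mL/cmH2O.
τ = R × C = 5.882 × 0.0675 L/cmH2O = 0.397 s.
Fraction remaining = e^(−Te/τ) = e^(−0.50/0.397) = 0.2838.
Trapped volume = 540.0 × 0.2838 = 153.25 mL.

153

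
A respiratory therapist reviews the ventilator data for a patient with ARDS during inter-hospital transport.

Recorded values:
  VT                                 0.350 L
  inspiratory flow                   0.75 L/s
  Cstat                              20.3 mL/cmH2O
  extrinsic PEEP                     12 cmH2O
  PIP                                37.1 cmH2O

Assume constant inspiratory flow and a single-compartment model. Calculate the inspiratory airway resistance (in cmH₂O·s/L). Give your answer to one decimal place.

10.5

Equation of motion (constant flow): PIP = Vt/C + R·V̇ + PEEP.
R·V̇ = PIP − Vt/C − PEEP = 37.1 − 350/20.3 − 12 = 37.1 − 17.241 − 12 = 7.859 cmH2O.
R = 7.859 / 0.75 = 10.479 cmH2O·s/L.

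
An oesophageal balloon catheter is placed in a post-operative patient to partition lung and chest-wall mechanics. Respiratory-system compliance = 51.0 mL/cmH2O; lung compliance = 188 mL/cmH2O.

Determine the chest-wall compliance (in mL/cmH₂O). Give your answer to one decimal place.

1/Ccw = 1/Crs − 1/CL.
1/Ccw = 1/51.0 − 1/188 = 0.01429.
Ccw = 69.979 mL/cmH2O.

70.0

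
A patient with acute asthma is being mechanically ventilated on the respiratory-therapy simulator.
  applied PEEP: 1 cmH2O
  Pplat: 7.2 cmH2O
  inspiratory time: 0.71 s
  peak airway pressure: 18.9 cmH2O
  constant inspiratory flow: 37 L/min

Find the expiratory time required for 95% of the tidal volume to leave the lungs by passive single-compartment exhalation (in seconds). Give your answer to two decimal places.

4.01

Flow: 37 L/min ÷ 60 = 0.6167 L/s.
Vt = flow × Ti = 0.6167 L/s × 0.71 s × 1000 mL/L = 437.86 mL.
R = (PIP − Pplat)/V̇ = (18.9 − 7.2) / 0.6167 = 11.7/0.6167 = 18.972 cmH2O·s/L.
C = Vt/(Pplat − PEEP) = 437.86 / (7.2 − 1) = 437.86/6.2 = 70.623 mL/cmH2O.
τ = R × C = 18.972 × 0.07062 L/cmH2O = 1.34 s.
t = −τ·ln(1 − 0.95) = −1.34·ln(0.05) = 4.014 s.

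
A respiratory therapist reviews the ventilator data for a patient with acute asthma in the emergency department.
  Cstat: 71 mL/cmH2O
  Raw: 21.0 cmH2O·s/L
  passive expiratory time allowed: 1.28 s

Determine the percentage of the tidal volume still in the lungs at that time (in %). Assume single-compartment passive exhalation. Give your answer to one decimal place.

42.4

τ = R × C = 21.0 × 71 mL/cmH2O = 21.0 × 0.071 L/cmH2O = 1.491 s.
Passive exhalation: V(t)/V₀ = e^(−t/τ) = e^(−1.28/1.491) = 0.4238.
Fraction remaining = 0.4238 → 42.38%.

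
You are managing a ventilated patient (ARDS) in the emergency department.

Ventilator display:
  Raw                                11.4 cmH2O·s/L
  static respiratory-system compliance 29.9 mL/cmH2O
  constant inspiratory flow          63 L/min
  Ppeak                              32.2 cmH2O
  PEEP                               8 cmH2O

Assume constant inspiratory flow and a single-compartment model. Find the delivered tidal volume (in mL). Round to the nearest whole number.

Flow: 63 L/min ÷ 60 = 1.05 L/s.
Equation of motion (constant flow): PIP = Vt/C + R·V̇ + PEEP.
Vt/C = PIP − R·V̇ − PEEP = 32.2 − 11.97 − 8 = 12.23 cmH2O.
Vt = C × 12.23 = 29.9 × 12.23 = 365.68 mL.

366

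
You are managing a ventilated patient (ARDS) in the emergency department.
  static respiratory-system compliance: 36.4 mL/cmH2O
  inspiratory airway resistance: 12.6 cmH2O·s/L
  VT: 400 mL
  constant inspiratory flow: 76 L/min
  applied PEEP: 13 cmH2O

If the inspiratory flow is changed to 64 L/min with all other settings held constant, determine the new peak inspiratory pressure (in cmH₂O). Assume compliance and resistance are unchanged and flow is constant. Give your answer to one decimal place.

Flow: 76 L/min ÷ 60 = 1.2667 L/s.
New flow: 64 L/min ÷ 60 = 1.0667 L/s.
PIP = Vt/C + R·V̇ + PEEP (constant-flow equation of motion).
Only the resistive term changes: ΔPIP = R × ΔV̇ = 12.6 × (1.0667 − 1.2667) = 12.6 × -0.2 = -2.52 cmH2O.
Original PIP = 400/36.4 + 12.6×1.2667 + 13 = 39.949 cmH2O; new PIP = 39.949 + (-2.52) = 37.429 cmH2O.

37.4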